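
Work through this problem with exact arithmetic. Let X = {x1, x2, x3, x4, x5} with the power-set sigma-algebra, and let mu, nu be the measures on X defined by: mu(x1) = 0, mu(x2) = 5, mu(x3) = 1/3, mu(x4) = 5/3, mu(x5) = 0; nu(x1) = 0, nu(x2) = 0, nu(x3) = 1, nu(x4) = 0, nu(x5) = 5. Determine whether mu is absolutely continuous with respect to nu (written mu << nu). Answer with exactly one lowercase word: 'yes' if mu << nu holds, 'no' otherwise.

mu << nu means: every nu-null measurable set is also mu-null; equivalently, for every atom x, if nu({x}) = 0 then mu({x}) = 0.
Checking each atom:
  x1: nu = 0, mu = 0 -> consistent with mu << nu.
  x2: nu = 0, mu = 5 > 0 -> violates mu << nu.
  x3: nu = 1 > 0 -> no constraint.
  x4: nu = 0, mu = 5/3 > 0 -> violates mu << nu.
  x5: nu = 5 > 0 -> no constraint.
The atom(s) x2, x4 violate the condition (nu = 0 but mu > 0). Therefore mu is NOT absolutely continuous w.r.t. nu.

no


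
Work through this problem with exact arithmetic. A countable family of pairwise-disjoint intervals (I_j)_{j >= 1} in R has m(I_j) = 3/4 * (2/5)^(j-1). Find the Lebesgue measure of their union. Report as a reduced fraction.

By countable additivity of the Lebesgue measure on pairwise disjoint measurable sets,
  m(union_{j >= 1} I_j) = sum_{j >= 1} m(I_j) = sum_{j >= 1} a * r^(j-1),
  with a = 3/4 and r = 2/5.
Since 0 < r = 2/5 < 1, the geometric series converges:
  sum_{j >= 1} a * r^(j-1) = a / (1 - r).
  = 3/4 / (1 - 2/5)
  = 3/4 / (3/5)
  = 5/4.

5/4


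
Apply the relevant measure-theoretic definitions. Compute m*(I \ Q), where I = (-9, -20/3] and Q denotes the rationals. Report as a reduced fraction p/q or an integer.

The interval I = (-9, -20/3] has m(I) = -20/3 - (-9) = 7/3 (endpoints are measure-zero, so open/closed/half-open agree). Write I = (I cap Q) u (I \ Q). The rationals in I are countable, so m*(I cap Q) = 0 (cover each rational by intervals whose total length is arbitrarily small). By countable subadditivity m*(I) <= m*(I cap Q) + m*(I \ Q), hence m*(I \ Q) >= m(I) = 7/3. The reverse inequality m*(I \ Q) <= m*(I) = 7/3 is trivial since (I \ Q) is a subset of I. Therefore m*(I \ Q) = 7/3.

7/3


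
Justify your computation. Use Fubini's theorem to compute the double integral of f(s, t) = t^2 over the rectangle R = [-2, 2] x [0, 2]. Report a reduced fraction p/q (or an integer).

f(s, t) is a tensor product of a function of s and a function of t, and both factors are bounded continuous (hence Lebesgue integrable) on the rectangle, so Fubini's theorem applies:
  integral_R f d(m x m) = (integral_a1^b1 1 ds) * (integral_a2^b2 t^2 dt).
Inner integral in s: integral_{-2}^{2} 1 ds = (2^1 - (-2)^1)/1
  = 4.
Inner integral in t: integral_{0}^{2} t^2 dt = (2^3 - 0^3)/3
  = 8/3.
Product: (4) * (8/3) = 32/3.

32/3


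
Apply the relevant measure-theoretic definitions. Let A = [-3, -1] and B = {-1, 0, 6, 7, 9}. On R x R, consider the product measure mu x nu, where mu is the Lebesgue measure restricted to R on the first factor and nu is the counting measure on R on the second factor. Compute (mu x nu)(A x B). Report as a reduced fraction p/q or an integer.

For a measurable rectangle A x B, the product measure satisfies
  (mu x nu)(A x B) = mu(A) * nu(B).
  mu(A) = 2.
  nu(B) = 5.
  (mu x nu)(A x B) = 2 * 5 = 10.

10


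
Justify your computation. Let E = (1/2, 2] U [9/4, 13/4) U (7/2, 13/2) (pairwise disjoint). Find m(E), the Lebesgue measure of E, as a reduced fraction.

For pairwise disjoint intervals, m(union_i I_i) = sum_i m(I_i),
and m is invariant under swapping open/closed endpoints (single points have measure 0).
So m(E) = sum_i (b_i - a_i).
  I_1 has length 2 - 1/2 = 3/2.
  I_2 has length 13/4 - 9/4 = 1.
  I_3 has length 13/2 - 7/2 = 3.
Summing:
  m(E) = 3/2 + 1 + 3 = 11/2.

11/2


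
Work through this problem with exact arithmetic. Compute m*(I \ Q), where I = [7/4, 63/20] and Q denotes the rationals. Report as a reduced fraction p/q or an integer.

The interval I = [7/4, 63/20] has m(I) = 63/20 - 7/4 = 7/5 (endpoints are measure-zero, so open/closed/half-open agree). Write I = (I cap Q) u (I \ Q). The rationals in I are countable, so m*(I cap Q) = 0 (cover each rational by intervals whose total length is arbitrarily small). By countable subadditivity m*(I) <= m*(I cap Q) + m*(I \ Q), hence m*(I \ Q) >= m(I) = 7/5. The reverse inequality m*(I \ Q) <= m*(I) = 7/5 is trivial since (I \ Q) is a subset of I. Therefore m*(I \ Q) = 7/5.

7/5


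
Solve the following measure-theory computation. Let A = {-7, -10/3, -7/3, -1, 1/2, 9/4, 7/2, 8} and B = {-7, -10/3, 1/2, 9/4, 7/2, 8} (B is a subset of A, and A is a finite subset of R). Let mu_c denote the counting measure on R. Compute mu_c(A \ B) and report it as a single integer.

Counting measure assigns mu_c(E) = |E| (number of elements) when E is finite. For B subset A, A \ B is the set of elements of A not in B, so |A \ B| = |A| - |B|.
|A| = 8, |B| = 6, so mu_c(A \ B) = 8 - 6 = 2.

2


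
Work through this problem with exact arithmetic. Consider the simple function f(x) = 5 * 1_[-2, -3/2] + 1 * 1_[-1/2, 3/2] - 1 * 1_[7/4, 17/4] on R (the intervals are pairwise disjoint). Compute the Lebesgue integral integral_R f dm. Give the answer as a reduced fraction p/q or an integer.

For a simple function f = sum_i c_i * 1_{A_i} with disjoint A_i,
  integral f dm = sum_i c_i * m(A_i).
Lengths of the A_i:
  m(A_1) = -3/2 - (-2) = 1/2.
  m(A_2) = 3/2 - (-1/2) = 2.
  m(A_3) = 17/4 - 7/4 = 5/2.
Contributions c_i * m(A_i):
  (5) * (1/2) = 5/2.
  (1) * (2) = 2.
  (-1) * (5/2) = -5/2.
Total: 5/2 + 2 - 5/2 = 2.

2


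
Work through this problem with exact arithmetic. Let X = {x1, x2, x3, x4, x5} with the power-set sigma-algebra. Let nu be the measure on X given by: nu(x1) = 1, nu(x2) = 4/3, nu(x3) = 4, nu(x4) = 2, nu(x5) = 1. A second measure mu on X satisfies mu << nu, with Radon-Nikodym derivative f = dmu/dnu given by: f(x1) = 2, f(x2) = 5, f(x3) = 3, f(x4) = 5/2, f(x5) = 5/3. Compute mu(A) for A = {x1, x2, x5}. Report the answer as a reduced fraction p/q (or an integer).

By the defining property of the Radon-Nikodym derivative, for every measurable set A,
  mu(A) = integral_A f dnu.
Since nu is a discrete measure concentrated on the atoms of X, the integral over A reduces to the sum
  mu(A) = sum_{x in A} f(x) * nu({x}).
Computing each term:
  x1: f(x1) * nu(x1) = 2 * 1 = 2.
  x2: f(x2) * nu(x2) = 5 * 4/3 = 20/3.
  x5: f(x5) * nu(x5) = 5/3 * 1 = 5/3.
Summing: mu(A) = 2 + 20/3 + 5/3 = 31/3.

31/3


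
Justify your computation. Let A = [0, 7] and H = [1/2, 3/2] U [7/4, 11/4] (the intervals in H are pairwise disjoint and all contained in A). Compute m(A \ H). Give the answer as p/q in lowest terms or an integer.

The ambient interval has length m(A) = 7 - 0 = 7.
Since the holes are disjoint and sit inside A, by finite additivity
  m(H) = sum_i (b_i - a_i), and m(A \ H) = m(A) - m(H).
Computing the hole measures:
  m(H_1) = 3/2 - 1/2 = 1.
  m(H_2) = 11/4 - 7/4 = 1.
Summed: m(H) = 1 + 1 = 2.
So m(A \ H) = 7 - 2 = 5.

5


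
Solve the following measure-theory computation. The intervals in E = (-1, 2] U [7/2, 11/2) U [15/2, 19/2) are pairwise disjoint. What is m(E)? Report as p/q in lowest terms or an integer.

For pairwise disjoint intervals, m(union_i I_i) = sum_i m(I_i),
and m is invariant under swapping open/closed endpoints (single points have measure 0).
So m(E) = sum_i (b_i - a_i).
  I_1 has length 2 - (-1) = 3.
  I_2 has length 11/2 - 7/2 = 2.
  I_3 has length 19/2 - 15/2 = 2.
Summing:
  m(E) = 3 + 2 + 2 = 7.

7


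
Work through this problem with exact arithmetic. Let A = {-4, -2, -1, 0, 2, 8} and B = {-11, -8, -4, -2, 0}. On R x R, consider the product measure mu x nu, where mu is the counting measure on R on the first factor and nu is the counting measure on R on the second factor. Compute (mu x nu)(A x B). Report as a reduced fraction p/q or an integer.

For a measurable rectangle A x B, the product measure satisfies
  (mu x nu)(A x B) = mu(A) * nu(B).
  mu(A) = 6.
  nu(B) = 5.
  (mu x nu)(A x B) = 6 * 5 = 30.

30


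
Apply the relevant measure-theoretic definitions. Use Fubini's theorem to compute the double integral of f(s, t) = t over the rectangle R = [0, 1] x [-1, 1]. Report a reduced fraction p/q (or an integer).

f(s, t) is a tensor product of a function of s and a function of t, and both factors are bounded continuous (hence Lebesgue integrable) on the rectangle, so Fubini's theorem applies:
  integral_R f d(m x m) = (integral_a1^b1 1 ds) * (integral_a2^b2 t dt).
Inner integral in s: integral_{0}^{1} 1 ds = (1^1 - 0^1)/1
  = 1.
Inner integral in t: integral_{-1}^{1} t dt = (1^2 - (-1)^2)/2
  = 0.
Product: (1) * (0) = 0.

0


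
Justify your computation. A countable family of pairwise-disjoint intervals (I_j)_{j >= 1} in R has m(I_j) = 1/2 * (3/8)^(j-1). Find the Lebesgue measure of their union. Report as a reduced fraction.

By countable additivity of the Lebesgue measure on pairwise disjoint measurable sets,
  m(union_{j >= 1} I_j) = sum_{j >= 1} m(I_j) = sum_{j >= 1} a * r^(j-1),
  with a = 1/2 and r = 3/8.
Since 0 < r = 3/8 < 1, the geometric series converges:
  sum_{j >= 1} a * r^(j-1) = a / (1 - r).
  = 1/2 / (1 - 3/8)
  = 1/2 / (5/8)
  = 4/5.

4/5


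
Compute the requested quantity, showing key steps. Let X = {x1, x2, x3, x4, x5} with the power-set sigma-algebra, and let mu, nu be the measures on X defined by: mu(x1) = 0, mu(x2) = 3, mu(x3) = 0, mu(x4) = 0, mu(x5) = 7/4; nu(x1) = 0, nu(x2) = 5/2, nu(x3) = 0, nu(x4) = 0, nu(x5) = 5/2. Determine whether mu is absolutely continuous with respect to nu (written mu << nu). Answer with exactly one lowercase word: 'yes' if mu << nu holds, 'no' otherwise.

mu << nu means: every nu-null measurable set is also mu-null; equivalently, for every atom x, if nu({x}) = 0 then mu({x}) = 0.
Checking each atom:
  x1: nu = 0, mu = 0 -> consistent with mu << nu.
  x2: nu = 5/2 > 0 -> no constraint.
  x3: nu = 0, mu = 0 -> consistent with mu << nu.
  x4: nu = 0, mu = 0 -> consistent with mu << nu.
  x5: nu = 5/2 > 0 -> no constraint.
No atom violates the condition. Therefore mu << nu.

yes


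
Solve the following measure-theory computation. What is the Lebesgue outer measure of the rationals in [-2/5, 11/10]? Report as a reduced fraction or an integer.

Q cap [-2/5, 11/10] is countable; list its elements as q_1, q_2, ... . Fix eps > 0 and cover the k-th point by an interval of length eps * 2^(-k). The cover has total length eps * sum_{k>=1} 2^(-k) = eps, so by definition of outer measure m*(Q cap [-2/5, 11/10]) <= eps. Since eps was arbitrary and m* >= 0, the outer measure is 0.

0


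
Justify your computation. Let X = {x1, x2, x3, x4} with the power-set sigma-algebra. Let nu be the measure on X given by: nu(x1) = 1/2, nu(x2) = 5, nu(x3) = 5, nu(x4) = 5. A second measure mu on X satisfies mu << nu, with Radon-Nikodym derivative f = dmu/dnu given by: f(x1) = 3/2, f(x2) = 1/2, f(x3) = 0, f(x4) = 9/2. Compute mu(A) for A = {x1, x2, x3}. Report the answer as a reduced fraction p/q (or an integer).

By the defining property of the Radon-Nikodym derivative, for every measurable set A,
  mu(A) = integral_A f dnu.
Since nu is a discrete measure concentrated on the atoms of X, the integral over A reduces to the sum
  mu(A) = sum_{x in A} f(x) * nu({x}).
Computing each term:
  x1: f(x1) * nu(x1) = 3/2 * 1/2 = 3/4.
  x2: f(x2) * nu(x2) = 1/2 * 5 = 5/2.
  x3: f(x3) * nu(x3) = 0 * 5 = 0.
Summing: mu(A) = 3/4 + 5/2 + 0 = 13/4.

13/4


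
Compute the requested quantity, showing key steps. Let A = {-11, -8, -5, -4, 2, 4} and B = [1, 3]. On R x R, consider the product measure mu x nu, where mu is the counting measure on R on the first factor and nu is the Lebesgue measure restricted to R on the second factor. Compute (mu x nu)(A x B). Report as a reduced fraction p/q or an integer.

For a measurable rectangle A x B, the product measure satisfies
  (mu x nu)(A x B) = mu(A) * nu(B).
  mu(A) = 6.
  nu(B) = 2.
  (mu x nu)(A x B) = 6 * 2 = 12.

12


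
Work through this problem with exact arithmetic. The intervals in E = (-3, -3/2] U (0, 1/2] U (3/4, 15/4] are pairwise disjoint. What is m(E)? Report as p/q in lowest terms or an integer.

For pairwise disjoint intervals, m(union_i I_i) = sum_i m(I_i),
and m is invariant under swapping open/closed endpoints (single points have measure 0).
So m(E) = sum_i (b_i - a_i).
  I_1 has length -3/2 - (-3) = 3/2.
  I_2 has length 1/2 - 0 = 1/2.
  I_3 has length 15/4 - 3/4 = 3.
Summing:
  m(E) = 3/2 + 1/2 + 3 = 5.

5


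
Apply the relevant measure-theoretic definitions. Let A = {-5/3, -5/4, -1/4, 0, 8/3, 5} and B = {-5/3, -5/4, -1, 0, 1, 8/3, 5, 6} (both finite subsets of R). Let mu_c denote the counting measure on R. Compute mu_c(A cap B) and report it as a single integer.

Counting measure on a finite set equals cardinality. mu_c(A cap B) = |A cap B| (elements appearing in both).
Enumerating the elements of A that also lie in B gives 5 element(s).
So mu_c(A cap B) = 5.

5


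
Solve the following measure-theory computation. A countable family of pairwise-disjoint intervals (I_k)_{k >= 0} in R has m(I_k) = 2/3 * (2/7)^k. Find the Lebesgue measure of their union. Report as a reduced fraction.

By countable additivity of the Lebesgue measure on pairwise disjoint measurable sets,
  m(union_{k >= 0} I_k) = sum_{k >= 0} m(I_k) = sum_{k >= 0} a * r^k,
  with a = 2/3 and r = 2/7.
Since 0 < r = 2/7 < 1, the geometric series converges:
  sum_{k >= 0} a * r^k = a / (1 - r).
  = 2/3 / (1 - 2/7)
  = 2/3 / (5/7)
  = 14/15.

14/15


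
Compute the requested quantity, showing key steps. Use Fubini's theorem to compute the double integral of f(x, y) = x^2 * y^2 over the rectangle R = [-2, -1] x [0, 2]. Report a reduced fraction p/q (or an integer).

f(x, y) is a tensor product of a function of x and a function of y, and both factors are bounded continuous (hence Lebesgue integrable) on the rectangle, so Fubini's theorem applies:
  integral_R f d(m x m) = (integral_a1^b1 x^2 dx) * (integral_a2^b2 y^2 dy).
Inner integral in x: integral_{-2}^{-1} x^2 dx = ((-1)^3 - (-2)^3)/3
  = 7/3.
Inner integral in y: integral_{0}^{2} y^2 dy = (2^3 - 0^3)/3
  = 8/3.
Product: (7/3) * (8/3) = 56/9.

56/9


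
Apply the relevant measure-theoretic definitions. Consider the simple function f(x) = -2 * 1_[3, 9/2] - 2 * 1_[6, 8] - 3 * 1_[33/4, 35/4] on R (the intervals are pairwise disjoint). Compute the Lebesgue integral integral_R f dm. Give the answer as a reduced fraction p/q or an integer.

For a simple function f = sum_i c_i * 1_{A_i} with disjoint A_i,
  integral f dm = sum_i c_i * m(A_i).
Lengths of the A_i:
  m(A_1) = 9/2 - 3 = 3/2.
  m(A_2) = 8 - 6 = 2.
  m(A_3) = 35/4 - 33/4 = 1/2.
Contributions c_i * m(A_i):
  (-2) * (3/2) = -3.
  (-2) * (2) = -4.
  (-3) * (1/2) = -3/2.
Total: -3 - 4 - 3/2 = -17/2.

-17/2


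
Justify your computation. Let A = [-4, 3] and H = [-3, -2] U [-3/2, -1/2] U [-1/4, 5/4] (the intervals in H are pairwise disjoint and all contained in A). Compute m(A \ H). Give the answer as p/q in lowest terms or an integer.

The ambient interval has length m(A) = 3 - (-4) = 7.
Since the holes are disjoint and sit inside A, by finite additivity
  m(H) = sum_i (b_i - a_i), and m(A \ H) = m(A) - m(H).
Computing the hole measures:
  m(H_1) = -2 - (-3) = 1.
  m(H_2) = -1/2 - (-3/2) = 1.
  m(H_3) = 5/4 - (-1/4) = 3/2.
Summed: m(H) = 1 + 1 + 3/2 = 7/2.
So m(A \ H) = 7 - 7/2 = 7/2.

7/2


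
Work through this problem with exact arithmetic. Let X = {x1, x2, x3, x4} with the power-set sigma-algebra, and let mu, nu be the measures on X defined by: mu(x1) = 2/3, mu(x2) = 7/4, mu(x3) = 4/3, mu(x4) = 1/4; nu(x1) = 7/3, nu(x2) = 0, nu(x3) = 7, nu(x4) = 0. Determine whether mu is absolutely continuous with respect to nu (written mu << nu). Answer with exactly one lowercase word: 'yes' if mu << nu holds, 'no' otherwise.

mu << nu means: every nu-null measurable set is also mu-null; equivalently, for every atom x, if nu({x}) = 0 then mu({x}) = 0.
Checking each atom:
  x1: nu = 7/3 > 0 -> no constraint.
  x2: nu = 0, mu = 7/4 > 0 -> violates mu << nu.
  x3: nu = 7 > 0 -> no constraint.
  x4: nu = 0, mu = 1/4 > 0 -> violates mu << nu.
The atom(s) x2, x4 violate the condition (nu = 0 but mu > 0). Therefore mu is NOT absolutely continuous w.r.t. nu.

no


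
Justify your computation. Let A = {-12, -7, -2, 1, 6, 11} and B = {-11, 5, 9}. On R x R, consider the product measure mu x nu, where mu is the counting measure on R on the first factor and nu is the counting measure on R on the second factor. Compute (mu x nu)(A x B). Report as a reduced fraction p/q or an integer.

For a measurable rectangle A x B, the product measure satisfies
  (mu x nu)(A x B) = mu(A) * nu(B).
  mu(A) = 6.
  nu(B) = 3.
  (mu x nu)(A x B) = 6 * 3 = 18.

18


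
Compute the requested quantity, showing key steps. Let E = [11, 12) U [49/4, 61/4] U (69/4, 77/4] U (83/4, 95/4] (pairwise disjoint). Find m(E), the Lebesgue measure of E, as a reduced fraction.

For pairwise disjoint intervals, m(union_i I_i) = sum_i m(I_i),
and m is invariant under swapping open/closed endpoints (single points have measure 0).
So m(E) = sum_i (b_i - a_i).
  I_1 has length 12 - 11 = 1.
  I_2 has length 61/4 - 49/4 = 3.
  I_3 has length 77/4 - 69/4 = 2.
  I_4 has length 95/4 - 83/4 = 3.
Summing:
  m(E) = 1 + 3 + 2 + 3 = 9.

9


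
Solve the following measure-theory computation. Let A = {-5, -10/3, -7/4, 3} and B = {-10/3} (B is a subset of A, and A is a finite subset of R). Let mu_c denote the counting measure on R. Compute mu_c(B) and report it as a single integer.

Counting measure assigns mu_c(E) = |E| (number of elements) when E is finite.
B has 1 element(s), so mu_c(B) = 1.

1


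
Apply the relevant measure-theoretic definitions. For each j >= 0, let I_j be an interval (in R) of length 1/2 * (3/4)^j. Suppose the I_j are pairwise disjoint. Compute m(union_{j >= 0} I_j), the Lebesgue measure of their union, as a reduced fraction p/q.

By countable additivity of the Lebesgue measure on pairwise disjoint measurable sets,
  m(union_{j >= 0} I_j) = sum_{j >= 0} m(I_j) = sum_{j >= 0} a * r^j,
  with a = 1/2 and r = 3/4.
Since 0 < r = 3/4 < 1, the geometric series converges:
  sum_{j >= 0} a * r^j = a / (1 - r).
  = 1/2 / (1 - 3/4)
  = 1/2 / (1/4)
  = 2.

2


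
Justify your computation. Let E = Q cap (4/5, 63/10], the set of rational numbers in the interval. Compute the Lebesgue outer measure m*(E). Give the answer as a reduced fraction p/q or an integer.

Q cap (4/5, 63/10] is countable; list its elements as q_1, q_2, ... . Fix eps > 0 and cover the k-th point by an interval of length eps * 2^(-k). The cover has total length eps * sum_{k>=1} 2^(-k) = eps, so by definition of outer measure m*(Q cap (4/5, 63/10]) <= eps. Since eps was arbitrary and m* >= 0, the outer measure is 0.

0


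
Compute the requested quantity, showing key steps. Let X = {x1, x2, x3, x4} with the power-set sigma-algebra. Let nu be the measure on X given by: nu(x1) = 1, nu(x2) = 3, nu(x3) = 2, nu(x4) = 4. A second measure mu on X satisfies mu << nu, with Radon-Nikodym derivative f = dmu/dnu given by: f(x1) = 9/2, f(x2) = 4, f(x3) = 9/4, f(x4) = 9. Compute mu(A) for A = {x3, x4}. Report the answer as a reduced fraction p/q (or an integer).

By the defining property of the Radon-Nikodym derivative, for every measurable set A,
  mu(A) = integral_A f dnu.
Since nu is a discrete measure concentrated on the atoms of X, the integral over A reduces to the sum
  mu(A) = sum_{x in A} f(x) * nu({x}).
Computing each term:
  x3: f(x3) * nu(x3) = 9/4 * 2 = 9/2.
  x4: f(x4) * nu(x4) = 9 * 4 = 36.
Summing: mu(A) = 9/2 + 36 = 81/2.

81/2


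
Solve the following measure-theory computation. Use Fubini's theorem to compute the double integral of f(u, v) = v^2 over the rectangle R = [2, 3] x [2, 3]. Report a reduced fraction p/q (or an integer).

f(u, v) is a tensor product of a function of u and a function of v, and both factors are bounded continuous (hence Lebesgue integrable) on the rectangle, so Fubini's theorem applies:
  integral_R f d(m x m) = (integral_a1^b1 1 du) * (integral_a2^b2 v^2 dv).
Inner integral in u: integral_{2}^{3} 1 du = (3^1 - 2^1)/1
  = 1.
Inner integral in v: integral_{2}^{3} v^2 dv = (3^3 - 2^3)/3
  = 19/3.
Product: (1) * (19/3) = 19/3.

19/3


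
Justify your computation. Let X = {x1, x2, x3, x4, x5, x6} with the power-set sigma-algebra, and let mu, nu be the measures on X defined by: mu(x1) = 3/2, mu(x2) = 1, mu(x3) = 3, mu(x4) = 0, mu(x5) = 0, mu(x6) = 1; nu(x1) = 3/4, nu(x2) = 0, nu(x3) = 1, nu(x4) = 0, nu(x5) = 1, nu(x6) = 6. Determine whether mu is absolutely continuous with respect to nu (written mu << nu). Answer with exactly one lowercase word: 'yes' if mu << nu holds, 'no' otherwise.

mu << nu means: every nu-null measurable set is also mu-null; equivalently, for every atom x, if nu({x}) = 0 then mu({x}) = 0.
Checking each atom:
  x1: nu = 3/4 > 0 -> no constraint.
  x2: nu = 0, mu = 1 > 0 -> violates mu << nu.
  x3: nu = 1 > 0 -> no constraint.
  x4: nu = 0, mu = 0 -> consistent with mu << nu.
  x5: nu = 1 > 0 -> no constraint.
  x6: nu = 6 > 0 -> no constraint.
The atom(s) x2 violate the condition (nu = 0 but mu > 0). Therefore mu is NOT absolutely continuous w.r.t. nu.

no


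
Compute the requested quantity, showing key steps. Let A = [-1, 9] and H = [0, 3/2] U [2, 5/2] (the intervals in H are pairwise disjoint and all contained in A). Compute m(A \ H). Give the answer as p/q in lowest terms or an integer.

The ambient interval has length m(A) = 9 - (-1) = 10.
Since the holes are disjoint and sit inside A, by finite additivity
  m(H) = sum_i (b_i - a_i), and m(A \ H) = m(A) - m(H).
Computing the hole measures:
  m(H_1) = 3/2 - 0 = 3/2.
  m(H_2) = 5/2 - 2 = 1/2.
Summed: m(H) = 3/2 + 1/2 = 2.
So m(A \ H) = 10 - 2 = 8.

8


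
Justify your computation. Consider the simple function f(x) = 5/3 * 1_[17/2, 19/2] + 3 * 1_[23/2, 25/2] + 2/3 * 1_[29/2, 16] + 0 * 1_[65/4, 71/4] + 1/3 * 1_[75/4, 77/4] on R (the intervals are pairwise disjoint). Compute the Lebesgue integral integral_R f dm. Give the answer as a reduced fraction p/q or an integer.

For a simple function f = sum_i c_i * 1_{A_i} with disjoint A_i,
  integral f dm = sum_i c_i * m(A_i).
Lengths of the A_i:
  m(A_1) = 19/2 - 17/2 = 1.
  m(A_2) = 25/2 - 23/2 = 1.
  m(A_3) = 16 - 29/2 = 3/2.
  m(A_4) = 71/4 - 65/4 = 3/2.
  m(A_5) = 77/4 - 75/4 = 1/2.
Contributions c_i * m(A_i):
  (5/3) * (1) = 5/3.
  (3) * (1) = 3.
  (2/3) * (3/2) = 1.
  (0) * (3/2) = 0.
  (1/3) * (1/2) = 1/6.
Total: 5/3 + 3 + 1 + 0 + 1/6 = 35/6.

35/6


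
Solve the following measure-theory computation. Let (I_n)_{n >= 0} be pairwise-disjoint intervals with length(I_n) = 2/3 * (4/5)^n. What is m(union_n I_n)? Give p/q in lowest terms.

By countable additivity of the Lebesgue measure on pairwise disjoint measurable sets,
  m(union_{n >= 0} I_n) = sum_{n >= 0} m(I_n) = sum_{n >= 0} a * r^n,
  with a = 2/3 and r = 4/5.
Since 0 < r = 4/5 < 1, the geometric series converges:
  sum_{n >= 0} a * r^n = a / (1 - r).
  = 2/3 / (1 - 4/5)
  = 2/3 / (1/5)
  = 10/3.

10/3


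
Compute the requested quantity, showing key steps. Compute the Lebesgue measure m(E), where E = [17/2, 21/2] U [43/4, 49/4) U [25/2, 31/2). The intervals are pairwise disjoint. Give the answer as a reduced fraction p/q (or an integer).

For pairwise disjoint intervals, m(union_i I_i) = sum_i m(I_i),
and m is invariant under swapping open/closed endpoints (single points have measure 0).
So m(E) = sum_i (b_i - a_i).
  I_1 has length 21/2 - 17/2 = 2.
  I_2 has length 49/4 - 43/4 = 3/2.
  I_3 has length 31/2 - 25/2 = 3.
Summing:
  m(E) = 2 + 3/2 + 3 = 13/2.

13/2


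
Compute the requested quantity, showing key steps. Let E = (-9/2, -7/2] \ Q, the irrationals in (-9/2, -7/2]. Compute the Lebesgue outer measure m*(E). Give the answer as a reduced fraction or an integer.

The interval I = (-9/2, -7/2] has m(I) = -7/2 - (-9/2) = 1 (endpoints are measure-zero, so open/closed/half-open agree). Write I = (I cap Q) u (I \ Q). The rationals in I are countable, so m*(I cap Q) = 0 (cover each rational by intervals whose total length is arbitrarily small). By countable subadditivity m*(I) <= m*(I cap Q) + m*(I \ Q), hence m*(I \ Q) >= m(I) = 1. The reverse inequality m*(I \ Q) <= m*(I) = 1 is trivial since (I \ Q) is a subset of I. Therefore m*(I \ Q) = 1.

1


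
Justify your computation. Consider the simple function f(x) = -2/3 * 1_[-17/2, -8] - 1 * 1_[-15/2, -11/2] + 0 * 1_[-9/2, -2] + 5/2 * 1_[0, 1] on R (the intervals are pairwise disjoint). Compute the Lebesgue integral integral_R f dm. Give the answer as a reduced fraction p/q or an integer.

For a simple function f = sum_i c_i * 1_{A_i} with disjoint A_i,
  integral f dm = sum_i c_i * m(A_i).
Lengths of the A_i:
  m(A_1) = -8 - (-17/2) = 1/2.
  m(A_2) = -11/2 - (-15/2) = 2.
  m(A_3) = -2 - (-9/2) = 5/2.
  m(A_4) = 1 - 0 = 1.
Contributions c_i * m(A_i):
  (-2/3) * (1/2) = -1/3.
  (-1) * (2) = -2.
  (0) * (5/2) = 0.
  (5/2) * (1) = 5/2.
Total: -1/3 - 2 + 0 + 5/2 = 1/6.

1/6


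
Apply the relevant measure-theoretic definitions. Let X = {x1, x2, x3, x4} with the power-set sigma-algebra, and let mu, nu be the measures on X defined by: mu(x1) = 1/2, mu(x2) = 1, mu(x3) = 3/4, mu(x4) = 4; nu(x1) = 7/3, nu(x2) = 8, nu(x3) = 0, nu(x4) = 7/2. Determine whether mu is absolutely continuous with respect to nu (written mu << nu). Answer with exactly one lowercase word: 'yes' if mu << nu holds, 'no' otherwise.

mu << nu means: every nu-null measurable set is also mu-null; equivalently, for every atom x, if nu({x}) = 0 then mu({x}) = 0.
Checking each atom:
  x1: nu = 7/3 > 0 -> no constraint.
  x2: nu = 8 > 0 -> no constraint.
  x3: nu = 0, mu = 3/4 > 0 -> violates mu << nu.
  x4: nu = 7/2 > 0 -> no constraint.
The atom(s) x3 violate the condition (nu = 0 but mu > 0). Therefore mu is NOT absolutely continuous w.r.t. nu.

no


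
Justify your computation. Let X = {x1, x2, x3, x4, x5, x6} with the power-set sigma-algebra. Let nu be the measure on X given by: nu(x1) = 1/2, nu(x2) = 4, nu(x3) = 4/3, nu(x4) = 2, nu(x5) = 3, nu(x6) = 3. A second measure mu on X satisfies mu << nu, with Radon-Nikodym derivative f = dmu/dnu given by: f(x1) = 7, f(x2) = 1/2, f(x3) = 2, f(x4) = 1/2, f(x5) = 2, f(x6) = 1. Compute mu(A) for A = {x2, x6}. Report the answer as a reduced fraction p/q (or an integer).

By the defining property of the Radon-Nikodym derivative, for every measurable set A,
  mu(A) = integral_A f dnu.
Since nu is a discrete measure concentrated on the atoms of X, the integral over A reduces to the sum
  mu(A) = sum_{x in A} f(x) * nu({x}).
Computing each term:
  x2: f(x2) * nu(x2) = 1/2 * 4 = 2.
  x6: f(x6) * nu(x6) = 1 * 3 = 3.
Summing: mu(A) = 2 + 3 = 5.

5


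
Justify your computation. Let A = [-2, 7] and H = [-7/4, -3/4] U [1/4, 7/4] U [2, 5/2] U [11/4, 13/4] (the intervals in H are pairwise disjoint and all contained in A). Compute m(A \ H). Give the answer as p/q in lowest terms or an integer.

The ambient interval has length m(A) = 7 - (-2) = 9.
Since the holes are disjoint and sit inside A, by finite additivity
  m(H) = sum_i (b_i - a_i), and m(A \ H) = m(A) - m(H).
Computing the hole measures:
  m(H_1) = -3/4 - (-7/4) = 1.
  m(H_2) = 7/4 - 1/4 = 3/2.
  m(H_3) = 5/2 - 2 = 1/2.
  m(H_4) = 13/4 - 11/4 = 1/2.
Summed: m(H) = 1 + 3/2 + 1/2 + 1/2 = 7/2.
So m(A \ H) = 9 - 7/2 = 11/2.

11/2


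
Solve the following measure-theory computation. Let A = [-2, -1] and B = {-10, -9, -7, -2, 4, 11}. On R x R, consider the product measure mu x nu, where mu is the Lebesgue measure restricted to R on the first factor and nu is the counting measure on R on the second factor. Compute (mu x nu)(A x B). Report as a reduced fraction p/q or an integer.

For a measurable rectangle A x B, the product measure satisfies
  (mu x nu)(A x B) = mu(A) * nu(B).
  mu(A) = 1.
  nu(B) = 6.
  (mu x nu)(A x B) = 1 * 6 = 6.

6


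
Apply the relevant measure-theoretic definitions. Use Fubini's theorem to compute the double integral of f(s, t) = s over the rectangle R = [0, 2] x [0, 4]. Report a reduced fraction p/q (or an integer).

f(s, t) is a tensor product of a function of s and a function of t, and both factors are bounded continuous (hence Lebesgue integrable) on the rectangle, so Fubini's theorem applies:
  integral_R f d(m x m) = (integral_a1^b1 s ds) * (integral_a2^b2 1 dt).
Inner integral in s: integral_{0}^{2} s ds = (2^2 - 0^2)/2
  = 2.
Inner integral in t: integral_{0}^{4} 1 dt = (4^1 - 0^1)/1
  = 4.
Product: (2) * (4) = 8.

8


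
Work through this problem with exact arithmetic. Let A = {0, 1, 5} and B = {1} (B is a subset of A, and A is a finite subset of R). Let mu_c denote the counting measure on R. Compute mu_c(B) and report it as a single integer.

Counting measure assigns mu_c(E) = |E| (number of elements) when E is finite.
B has 1 element(s), so mu_c(B) = 1.

1


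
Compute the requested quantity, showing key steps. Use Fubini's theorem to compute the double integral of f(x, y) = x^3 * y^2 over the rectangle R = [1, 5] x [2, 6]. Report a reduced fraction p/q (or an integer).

f(x, y) is a tensor product of a function of x and a function of y, and both factors are bounded continuous (hence Lebesgue integrable) on the rectangle, so Fubini's theorem applies:
  integral_R f d(m x m) = (integral_a1^b1 x^3 dx) * (integral_a2^b2 y^2 dy).
Inner integral in x: integral_{1}^{5} x^3 dx = (5^4 - 1^4)/4
  = 156.
Inner integral in y: integral_{2}^{6} y^2 dy = (6^3 - 2^3)/3
  = 208/3.
Product: (156) * (208/3) = 10816.

10816


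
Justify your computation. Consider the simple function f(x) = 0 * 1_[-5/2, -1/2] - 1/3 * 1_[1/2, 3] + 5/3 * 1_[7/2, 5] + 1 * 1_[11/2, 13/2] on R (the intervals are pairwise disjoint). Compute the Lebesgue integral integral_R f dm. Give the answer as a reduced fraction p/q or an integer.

For a simple function f = sum_i c_i * 1_{A_i} with disjoint A_i,
  integral f dm = sum_i c_i * m(A_i).
Lengths of the A_i:
  m(A_1) = -1/2 - (-5/2) = 2.
  m(A_2) = 3 - 1/2 = 5/2.
  m(A_3) = 5 - 7/2 = 3/2.
  m(A_4) = 13/2 - 11/2 = 1.
Contributions c_i * m(A_i):
  (0) * (2) = 0.
  (-1/3) * (5/2) = -5/6.
  (5/3) * (3/2) = 5/2.
  (1) * (1) = 1.
Total: 0 - 5/6 + 5/2 + 1 = 8/3.

8/3


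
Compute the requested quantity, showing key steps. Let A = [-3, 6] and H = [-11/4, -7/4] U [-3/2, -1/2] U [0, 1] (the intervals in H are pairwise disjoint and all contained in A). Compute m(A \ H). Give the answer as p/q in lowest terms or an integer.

The ambient interval has length m(A) = 6 - (-3) = 9.
Since the holes are disjoint and sit inside A, by finite additivity
  m(H) = sum_i (b_i - a_i), and m(A \ H) = m(A) - m(H).
Computing the hole measures:
  m(H_1) = -7/4 - (-11/4) = 1.
  m(H_2) = -1/2 - (-3/2) = 1.
  m(H_3) = 1 - 0 = 1.
Summed: m(H) = 1 + 1 + 1 = 3.
So m(A \ H) = 9 - 3 = 6.

6


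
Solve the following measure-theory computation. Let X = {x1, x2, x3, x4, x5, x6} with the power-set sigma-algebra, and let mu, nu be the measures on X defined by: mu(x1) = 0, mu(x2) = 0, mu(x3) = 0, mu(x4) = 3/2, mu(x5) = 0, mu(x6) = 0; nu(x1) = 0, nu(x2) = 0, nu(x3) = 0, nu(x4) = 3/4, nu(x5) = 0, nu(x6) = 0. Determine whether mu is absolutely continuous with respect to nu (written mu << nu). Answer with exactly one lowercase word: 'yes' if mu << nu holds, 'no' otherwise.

mu << nu means: every nu-null measurable set is also mu-null; equivalently, for every atom x, if nu({x}) = 0 then mu({x}) = 0.
Checking each atom:
  x1: nu = 0, mu = 0 -> consistent with mu << nu.
  x2: nu = 0, mu = 0 -> consistent with mu << nu.
  x3: nu = 0, mu = 0 -> consistent with mu << nu.
  x4: nu = 3/4 > 0 -> no constraint.
  x5: nu = 0, mu = 0 -> consistent with mu << nu.
  x6: nu = 0, mu = 0 -> consistent with mu << nu.
No atom violates the condition. Therefore mu << nu.

yes


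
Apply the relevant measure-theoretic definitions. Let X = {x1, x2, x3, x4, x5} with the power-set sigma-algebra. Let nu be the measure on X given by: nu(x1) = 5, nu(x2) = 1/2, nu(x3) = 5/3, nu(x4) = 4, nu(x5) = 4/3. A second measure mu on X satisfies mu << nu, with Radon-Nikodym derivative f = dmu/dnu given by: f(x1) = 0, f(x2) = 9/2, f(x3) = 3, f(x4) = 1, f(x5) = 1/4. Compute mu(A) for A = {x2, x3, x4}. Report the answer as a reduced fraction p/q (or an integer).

By the defining property of the Radon-Nikodym derivative, for every measurable set A,
  mu(A) = integral_A f dnu.
Since nu is a discrete measure concentrated on the atoms of X, the integral over A reduces to the sum
  mu(A) = sum_{x in A} f(x) * nu({x}).
Computing each term:
  x2: f(x2) * nu(x2) = 9/2 * 1/2 = 9/4.
  x3: f(x3) * nu(x3) = 3 * 5/3 = 5.
  x4: f(x4) * nu(x4) = 1 * 4 = 4.
Summing: mu(A) = 9/4 + 5 + 4 = 45/4.

45/4


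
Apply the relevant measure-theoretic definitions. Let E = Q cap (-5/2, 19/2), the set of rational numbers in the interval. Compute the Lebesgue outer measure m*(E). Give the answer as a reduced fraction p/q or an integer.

E = Q cap (-5/2, 19/2) is a subset of Q, which is countable. Enumerate Q = {q_1, q_2, ...}; for any eps > 0, cover q_k by the open interval (q_k - eps/2^(k+1), q_k + eps/2^(k+1)), of length eps/2^k. The total cover length is sum_{k>=1} eps/2^k = eps. Hence m*(E) <= m*(Q) <= eps for every eps > 0, and since outer measure is non-negative, m*(E) = 0.

0


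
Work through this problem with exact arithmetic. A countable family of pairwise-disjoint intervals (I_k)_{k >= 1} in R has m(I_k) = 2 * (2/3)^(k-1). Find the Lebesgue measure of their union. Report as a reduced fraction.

By countable additivity of the Lebesgue measure on pairwise disjoint measurable sets,
  m(union_{k >= 1} I_k) = sum_{k >= 1} m(I_k) = sum_{k >= 1} a * r^(k-1),
  with a = 2 and r = 2/3.
Since 0 < r = 2/3 < 1, the geometric series converges:
  sum_{k >= 1} a * r^(k-1) = a / (1 - r).
  = 2 / (1 - 2/3)
  = 2 / (1/3)
  = 6.

6


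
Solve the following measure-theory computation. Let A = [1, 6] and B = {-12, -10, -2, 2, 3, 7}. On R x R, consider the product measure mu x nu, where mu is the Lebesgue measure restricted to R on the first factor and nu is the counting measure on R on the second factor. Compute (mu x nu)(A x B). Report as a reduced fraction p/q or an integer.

For a measurable rectangle A x B, the product measure satisfies
  (mu x nu)(A x B) = mu(A) * nu(B).
  mu(A) = 5.
  nu(B) = 6.
  (mu x nu)(A x B) = 5 * 6 = 30.

30


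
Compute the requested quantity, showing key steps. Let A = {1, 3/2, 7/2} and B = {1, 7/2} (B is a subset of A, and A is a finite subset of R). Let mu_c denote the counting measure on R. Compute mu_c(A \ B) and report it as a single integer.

Counting measure assigns mu_c(E) = |E| (number of elements) when E is finite. For B subset A, A \ B is the set of elements of A not in B, so |A \ B| = |A| - |B|.
|A| = 3, |B| = 2, so mu_c(A \ B) = 3 - 2 = 1.

1


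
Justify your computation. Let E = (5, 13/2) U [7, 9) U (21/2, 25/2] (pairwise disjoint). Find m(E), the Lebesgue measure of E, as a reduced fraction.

For pairwise disjoint intervals, m(union_i I_i) = sum_i m(I_i),
and m is invariant under swapping open/closed endpoints (single points have measure 0).
So m(E) = sum_i (b_i - a_i).
  I_1 has length 13/2 - 5 = 3/2.
  I_2 has length 9 - 7 = 2.
  I_3 has length 25/2 - 21/2 = 2.
Summing:
  m(E) = 3/2 + 2 + 2 = 11/2.

11/2


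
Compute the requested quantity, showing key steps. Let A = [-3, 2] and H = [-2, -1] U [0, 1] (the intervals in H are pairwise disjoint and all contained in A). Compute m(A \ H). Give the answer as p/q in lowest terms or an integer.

The ambient interval has length m(A) = 2 - (-3) = 5.
Since the holes are disjoint and sit inside A, by finite additivity
  m(H) = sum_i (b_i - a_i), and m(A \ H) = m(A) - m(H).
Computing the hole measures:
  m(H_1) = -1 - (-2) = 1.
  m(H_2) = 1 - 0 = 1.
Summed: m(H) = 1 + 1 = 2.
So m(A \ H) = 5 - 2 = 3.

3


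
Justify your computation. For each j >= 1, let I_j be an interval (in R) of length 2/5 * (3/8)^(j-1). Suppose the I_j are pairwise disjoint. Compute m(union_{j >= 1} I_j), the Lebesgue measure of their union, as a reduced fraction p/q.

By countable additivity of the Lebesgue measure on pairwise disjoint measurable sets,
  m(union_{j >= 1} I_j) = sum_{j >= 1} m(I_j) = sum_{j >= 1} a * r^(j-1),
  with a = 2/5 and r = 3/8.
Since 0 < r = 3/8 < 1, the geometric series converges:
  sum_{j >= 1} a * r^(j-1) = a / (1 - r).
  = 2/5 / (1 - 3/8)
  = 2/5 / (5/8)
  = 16/25.

16/25


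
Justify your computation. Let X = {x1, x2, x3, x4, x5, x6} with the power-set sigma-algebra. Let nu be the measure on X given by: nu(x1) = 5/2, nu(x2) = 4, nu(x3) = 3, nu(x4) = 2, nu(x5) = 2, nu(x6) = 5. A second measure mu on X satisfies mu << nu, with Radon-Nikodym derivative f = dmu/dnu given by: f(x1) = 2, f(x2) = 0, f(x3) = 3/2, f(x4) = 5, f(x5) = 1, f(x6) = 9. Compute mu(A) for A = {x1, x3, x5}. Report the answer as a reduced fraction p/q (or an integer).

By the defining property of the Radon-Nikodym derivative, for every measurable set A,
  mu(A) = integral_A f dnu.
Since nu is a discrete measure concentrated on the atoms of X, the integral over A reduces to the sum
  mu(A) = sum_{x in A} f(x) * nu({x}).
Computing each term:
  x1: f(x1) * nu(x1) = 2 * 5/2 = 5.
  x3: f(x3) * nu(x3) = 3/2 * 3 = 9/2.
  x5: f(x5) * nu(x5) = 1 * 2 = 2.
Summing: mu(A) = 5 + 9/2 + 2 = 23/2.

23/2


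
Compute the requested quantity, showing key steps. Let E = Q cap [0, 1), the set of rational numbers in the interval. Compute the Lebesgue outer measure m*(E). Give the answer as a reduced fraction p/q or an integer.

E = Q cap [0, 1) is a subset of Q, which is countable. Enumerate Q = {q_1, q_2, ...}; for any eps > 0, cover q_k by the open interval (q_k - eps/2^(k+1), q_k + eps/2^(k+1)), of length eps/2^k. The total cover length is sum_{k>=1} eps/2^k = eps. Hence m*(E) <= m*(Q) <= eps for every eps > 0, and since outer measure is non-negative, m*(E) = 0.

0


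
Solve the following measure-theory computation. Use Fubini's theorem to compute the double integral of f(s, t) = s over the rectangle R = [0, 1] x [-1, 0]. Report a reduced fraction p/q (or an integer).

f(s, t) is a tensor product of a function of s and a function of t, and both factors are bounded continuous (hence Lebesgue integrable) on the rectangle, so Fubini's theorem applies:
  integral_R f d(m x m) = (integral_a1^b1 s ds) * (integral_a2^b2 1 dt).
Inner integral in s: integral_{0}^{1} s ds = (1^2 - 0^2)/2
  = 1/2.
Inner integral in t: integral_{-1}^{0} 1 dt = (0^1 - (-1)^1)/1
  = 1.
Product: (1/2) * (1) = 1/2.

1/2


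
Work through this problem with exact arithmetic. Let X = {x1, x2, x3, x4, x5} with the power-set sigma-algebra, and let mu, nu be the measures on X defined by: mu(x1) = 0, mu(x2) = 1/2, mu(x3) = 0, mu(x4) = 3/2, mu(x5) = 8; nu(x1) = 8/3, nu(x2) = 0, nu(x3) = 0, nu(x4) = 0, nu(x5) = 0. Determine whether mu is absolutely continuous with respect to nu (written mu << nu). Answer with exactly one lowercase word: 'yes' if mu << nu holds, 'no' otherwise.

mu << nu means: every nu-null measurable set is also mu-null; equivalently, for every atom x, if nu({x}) = 0 then mu({x}) = 0.
Checking each atom:
  x1: nu = 8/3 > 0 -> no constraint.
  x2: nu = 0, mu = 1/2 > 0 -> violates mu << nu.
  x3: nu = 0, mu = 0 -> consistent with mu << nu.
  x4: nu = 0, mu = 3/2 > 0 -> violates mu << nu.
  x5: nu = 0, mu = 8 > 0 -> violates mu << nu.
The atom(s) x2, x4, x5 violate the condition (nu = 0 but mu > 0). Therefore mu is NOT absolutely continuous w.r.t. nu.

no


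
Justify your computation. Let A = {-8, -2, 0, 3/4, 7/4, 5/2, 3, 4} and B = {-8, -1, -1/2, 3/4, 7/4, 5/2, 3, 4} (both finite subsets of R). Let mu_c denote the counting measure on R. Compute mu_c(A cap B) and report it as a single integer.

Counting measure on a finite set equals cardinality. mu_c(A cap B) = |A cap B| (elements appearing in both).
Enumerating the elements of A that also lie in B gives 6 element(s).
So mu_c(A cap B) = 6.

6


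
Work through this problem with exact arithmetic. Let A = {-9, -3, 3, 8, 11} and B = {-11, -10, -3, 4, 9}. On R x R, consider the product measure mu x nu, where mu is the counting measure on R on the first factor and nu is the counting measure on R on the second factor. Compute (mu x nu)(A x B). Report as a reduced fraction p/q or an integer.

For a measurable rectangle A x B, the product measure satisfies
  (mu x nu)(A x B) = mu(A) * nu(B).
  mu(A) = 5.
  nu(B) = 5.
  (mu x nu)(A x B) = 5 * 5 = 25.

25
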